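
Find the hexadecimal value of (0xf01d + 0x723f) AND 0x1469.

Add column by column in base 16, right to left:
  d+f = c carry 1
  1+3+1 = 5
  0+2 = 2
  f+7 = 6 carry 1
  final carry 1
Sum = 0x1625c; now AND with 0x1469:
  1&0=0, 6&1=0, 2&4=0, 5&6=4, c&9=8

0x48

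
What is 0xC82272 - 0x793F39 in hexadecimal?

Subtract column by column in base 16:
  2-9 → 9 (borrow)
  7-3-1 → 3
  2-F → 3 (borrow)
  2-3-1 → E (borrow)
  8-9-1 → E (borrow)
  C-7-1 → 4

0x4EE339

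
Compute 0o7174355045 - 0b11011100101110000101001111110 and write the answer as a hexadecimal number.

0x1e5acfa7

0o7174355045 = 0x39f1da25 in hexadecimal.
0b11011100101110000101001111110 = 0x1b970a7e in hexadecimal.
Subtract column by column in base 16:
  5-e → 7 (borrow)
  2-7-1 → a (borrow)
  a-a-1 → f (borrow)
  d-0-1 → c
  1-7 → a (borrow)
  f-9-1 → 5
  9-b → e (borrow)
  3-1-1 → 1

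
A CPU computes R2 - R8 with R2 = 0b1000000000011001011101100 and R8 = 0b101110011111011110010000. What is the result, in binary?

Subtract column by column in base 2:
  0-0 → 0
  0-0 → 0
  1-0 → 1
  1-0 → 1
  0-1 → 1 (borrow)
  1-0-1 → 0
  1-0 → 1
  1-1 → 0
  0-1 → 1 (borrow)
  1-1-1 → 1 (borrow)
  0-1-1 → 0 (borrow)
  0-0-1 → 1 (borrow)
  1-1-1 → 1 (borrow)
  1-1-1 → 1 (borrow)
  0-1-1 → 0 (borrow)
  0-1-1 → 0 (borrow)
  0-1-1 → 0 (borrow)
  0-0-1 → 1 (borrow)
  0-0-1 → 1 (borrow)
  0-1-1 → 0 (borrow)
  0-1-1 → 0 (borrow)
  0-1-1 → 0 (borrow)
  0-0-1 → 1 (borrow)
  0-1-1 → 0 (borrow)
  1-0-1 → 0

0b10001100011101101011100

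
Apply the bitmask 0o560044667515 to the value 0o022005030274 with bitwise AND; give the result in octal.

0o020004020014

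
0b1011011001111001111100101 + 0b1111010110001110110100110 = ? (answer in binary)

0b11010110000001000110001011

Add column by column in base 2, right to left:
  1+0 = 1
  0+1 = 1
  1+1 = 0 carry 1
  0+0+1 = 1
  0+0 = 0
  1+1 = 0 carry 1
  1+0+1 = 0 carry 1
  1+1+1 = 1 carry 1
  1+1+1 = 1 carry 1
  1+0+1 = 0 carry 1
  0+1+1 = 0 carry 1
  0+1+1 = 0 carry 1
  1+1+1 = 1 carry 1
  1+0+1 = 0 carry 1
  1+0+1 = 0 carry 1
  1+0+1 = 0 carry 1
  0+1+1 = 0 carry 1
  0+1+1 = 0 carry 1
  1+0+1 = 0 carry 1
  1+1+1 = 1 carry 1
  0+0+1 = 1
  1+1 = 0 carry 1
  1+1+1 = 1 carry 1
  0+1+1 = 0 carry 1
  1+1+1 = 1 carry 1
  final carry 1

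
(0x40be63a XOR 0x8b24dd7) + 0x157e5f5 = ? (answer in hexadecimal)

0xe1191e2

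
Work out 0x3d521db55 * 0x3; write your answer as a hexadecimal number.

0xb7f6591ff

Multiply each base-16 digit by 3, carrying:
  5×3 = 15 → write f
  5×3 = 15 → write f
  b×3 = 33 → write 1 carry 2
  d×3+2 = 41 → write 9 carry 2
  1×3+2 = 5 → write 5
  2×3 = 6 → write 6
  5×3 = 15 → write f
  d×3 = 39 → write 7 carry 2
  3×3+2 = 11 → write b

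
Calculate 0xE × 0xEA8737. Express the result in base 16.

Multiply each base-16 digit by 14, carrying:
  7×14 = 98 → write 2 carry 6
  3×14+6 = 48 → write 0 carry 3
  7×14+3 = 101 → write 5 carry 6
  8×14+6 = 118 → write 6 carry 7
  A×14+7 = 147 → write 3 carry 9
  E×14+9 = 205 → write D carry 12
  remaining carry: C

0xCD36502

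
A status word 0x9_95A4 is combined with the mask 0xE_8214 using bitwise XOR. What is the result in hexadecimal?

XOR each hex digit independently (no carries):
  9^E=7, 9^8=1, 5^2=7, A^1=B, 4^4=0

0x717B0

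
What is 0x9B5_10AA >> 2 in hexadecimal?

0x26D442A

2 bits is not a whole number of base-16 digits; in binary: 1001101101010001000010101010 >> 2 = 10011011010100010000101010.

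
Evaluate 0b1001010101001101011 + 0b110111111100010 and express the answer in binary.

0b1010001101001001101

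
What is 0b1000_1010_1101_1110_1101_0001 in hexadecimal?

0x8ADED1

Group the bits into nibbles: 1000 1010 1101 1110 1101 0001 → 8ADED1.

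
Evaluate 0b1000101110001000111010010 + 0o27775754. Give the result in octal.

0o135606676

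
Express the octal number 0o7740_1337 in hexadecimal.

Each octal digit is 3 bits: 7=111 7=111 4=100 0=000 1=001 3=011 3=011 7=111.
Group the bits into nibbles: 1111 1110 0000 0010 1101 1111 → FE02DF.

0xFE02DF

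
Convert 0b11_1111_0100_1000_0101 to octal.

Group the bits in threes: 111 111 010 010 000 101 → 772205.

0o772205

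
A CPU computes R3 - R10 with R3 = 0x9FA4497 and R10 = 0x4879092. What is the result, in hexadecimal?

0x572B405

Subtract column by column in base 16:
  7-2 → 5
  9-9 → 0
  4-0 → 4
  4-9 → B (borrow)
  A-7-1 → 2
  F-8 → 7
  9-4 → 5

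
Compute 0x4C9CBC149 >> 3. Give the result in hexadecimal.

3 bits is not a whole number of base-16 digits; in binary: 10011001001110010111100000101001001 >> 3 = 10011001001110010111100000101001.

0x99397829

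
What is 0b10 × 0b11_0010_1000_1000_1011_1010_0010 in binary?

Multiply each base-2 digit by 2, carrying:
  0×2 = 0 → write 0
  1×2 = 2 → write 0 carry 1
  0×2+1 = 1 → write 1
  0×2 = 0 → write 0
  0×2 = 0 → write 0
  1×2 = 2 → write 0 carry 1
  0×2+1 = 1 → write 1
  1×2 = 2 → write 0 carry 1
  1×2+1 = 3 → write 1 carry 1
  1×2+1 = 3 → write 1 carry 1
  0×2+1 = 1 → write 1
  1×2 = 2 → write 0 carry 1
  0×2+1 = 1 → write 1
  0×2 = 0 → write 0
  0×2 = 0 → write 0
  1×2 = 2 → write 0 carry 1
  0×2+1 = 1 → write 1
  0×2 = 0 → write 0
  0×2 = 0 → write 0
  1×2 = 2 → write 0 carry 1
  0×2+1 = 1 → write 1
  1×2 = 2 → write 0 carry 1
  0×2+1 = 1 → write 1
  0×2 = 0 → write 0
  1×2 = 2 → write 0 carry 1
  1×2+1 = 3 → write 1 carry 1
  remaining carry: 1

0b110010100010001011101000100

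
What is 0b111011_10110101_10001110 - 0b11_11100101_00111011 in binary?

Subtract column by column in base 2:
  0-1 → 1 (borrow)
  1-1-1 → 1 (borrow)
  1-0-1 → 0
  1-1 → 0
  0-1 → 1 (borrow)
  0-1-1 → 0 (borrow)
  0-0-1 → 1 (borrow)
  1-0-1 → 0
  1-1 → 0
  0-0 → 0
  1-1 → 0
  0-0 → 0
  1-0 → 1
  1-1 → 0
  0-1 → 1 (borrow)
  1-1-1 → 1 (borrow)
  1-1-1 → 1 (borrow)
  1-1-1 → 1 (borrow)
  0-0-1 → 1 (borrow)
  1-0-1 → 0
  1-0 → 1
  1-0 → 1

0b1101111101000001010011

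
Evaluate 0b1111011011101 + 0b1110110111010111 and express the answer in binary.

0b10000110010110100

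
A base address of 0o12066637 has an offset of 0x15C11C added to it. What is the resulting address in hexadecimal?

0x3E2EBB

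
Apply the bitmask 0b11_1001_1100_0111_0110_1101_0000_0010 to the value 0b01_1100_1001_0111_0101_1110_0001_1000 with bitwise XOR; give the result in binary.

0b100101010100000011001100011010

XOR bit by bit (1 where the bits differ):
  011100100101110101111000011000
^ 111001110001110110110100000010
= 100101010100000011001100011010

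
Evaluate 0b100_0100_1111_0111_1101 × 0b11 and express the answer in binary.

0b11001110111001110111

Multiply each base-2 digit by 3, carrying:
  1×3 = 3 → write 1 carry 1
  0×3+1 = 1 → write 1
  1×3 = 3 → write 1 carry 1
  1×3+1 = 4 → write 0 carry 2
  1×3+2 = 5 → write 1 carry 2
  1×3+2 = 5 → write 1 carry 2
  1×3+2 = 5 → write 1 carry 2
  0×3+2 = 2 → write 0 carry 1
  1×3+1 = 4 → write 0 carry 2
  1×3+2 = 5 → write 1 carry 2
  1×3+2 = 5 → write 1 carry 2
  1×3+2 = 5 → write 1 carry 2
  0×3+2 = 2 → write 0 carry 1
  0×3+1 = 1 → write 1
  1×3 = 3 → write 1 carry 1
  0×3+1 = 1 → write 1
  0×3 = 0 → write 0
  0×3 = 0 → write 0
  1×3 = 3 → write 1 carry 1
  remaining carry: 1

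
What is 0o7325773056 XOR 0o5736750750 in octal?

0o2413023706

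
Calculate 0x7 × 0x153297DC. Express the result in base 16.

Multiply each base-16 digit by 7, carrying:
  C×7 = 84 → write 4 carry 5
  D×7+5 = 96 → write 0 carry 6
  7×7+6 = 55 → write 7 carry 3
  9×7+3 = 66 → write 2 carry 4
  2×7+4 = 18 → write 2 carry 1
  3×7+1 = 22 → write 6 carry 1
  5×7+1 = 36 → write 4 carry 2
  1×7+2 = 9 → write 9

0x94622704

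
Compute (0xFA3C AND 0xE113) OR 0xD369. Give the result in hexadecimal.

0xFA3C AND 0xE113 = 0xE010.
Then OR with 0xD369.

0xF379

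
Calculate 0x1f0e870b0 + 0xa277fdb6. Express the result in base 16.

0x293606e66

Add column by column in base 16, right to left:
  0+6 = 6
  b+b = 6 carry 1
  0+d+1 = e
  7+f = 6 carry 1
  8+7+1 = 0 carry 1
  e+7+1 = 6 carry 1
  0+2+1 = 3
  f+a = 9 carry 1
  1+0+1 = 2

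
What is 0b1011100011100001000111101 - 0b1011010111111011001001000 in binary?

0b1011100101111110101

Subtract column by column in base 2:
  1-0 → 1
  0-0 → 0
  1-0 → 1
  1-1 → 0
  1-0 → 1
  1-0 → 1
  0-1 → 1 (borrow)
  0-0-1 → 1 (borrow)
  0-0-1 → 1 (borrow)
  1-1-1 → 1 (borrow)
  0-1-1 → 0 (borrow)
  0-0-1 → 1 (borrow)
  0-1-1 → 0 (borrow)
  0-1-1 → 0 (borrow)
  1-1-1 → 1 (borrow)
  1-1-1 → 1 (borrow)
  1-1-1 → 1 (borrow)
  0-1-1 → 0 (borrow)
  0-0-1 → 1 (borrow)
  0-1-1 → 0 (borrow)
  1-0-1 → 0
  1-1 → 0
  1-1 → 0
  0-0 → 0
  1-1 → 0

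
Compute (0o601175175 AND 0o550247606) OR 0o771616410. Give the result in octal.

0o771657414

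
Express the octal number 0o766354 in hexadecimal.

0x3ECEC

Each octal digit is 3 bits: 7=111 6=110 6=110 3=011 5=101 4=100.
Group the bits into nibbles: 0011 1110 1100 1110 1100 → 3ECEC.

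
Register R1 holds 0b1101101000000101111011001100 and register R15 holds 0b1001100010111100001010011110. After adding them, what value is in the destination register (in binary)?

0b10111001011000010000101101010

Add column by column in base 2, right to left:
  0+0 = 0
  0+1 = 1
  1+1 = 0 carry 1
  1+1+1 = 1 carry 1
  0+1+1 = 0 carry 1
  0+0+1 = 1
  1+0 = 1
  1+1 = 0 carry 1
  0+0+1 = 1
  1+1 = 0 carry 1
  1+0+1 = 0 carry 1
  1+0+1 = 0 carry 1
  1+0+1 = 0 carry 1
  0+0+1 = 1
  1+1 = 0 carry 1
  0+1+1 = 0 carry 1
  0+1+1 = 0 carry 1
  0+1+1 = 0 carry 1
  0+0+1 = 1
  0+1 = 1
  0+0 = 0
  1+0 = 1
  0+0 = 0
  1+1 = 0 carry 1
  1+1+1 = 1 carry 1
  0+0+1 = 1
  1+0 = 1
  1+1 = 0 carry 1
  final carry 1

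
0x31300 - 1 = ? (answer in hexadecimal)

The trailing 2 digits are 0, so subtracting 1 borrows through: they become F and the next digit up decrements.

0x312FF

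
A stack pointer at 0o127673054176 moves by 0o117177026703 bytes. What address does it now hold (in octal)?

0o247072103101

Add column by column in base 8, right to left:
  6+3 = 1 carry 1
  7+0+1 = 0 carry 1
  1+7+1 = 1 carry 1
  4+6+1 = 3 carry 1
  5+2+1 = 0 carry 1
  0+0+1 = 1
  3+7 = 2 carry 1
  7+7+1 = 7 carry 1
  6+1+1 = 0 carry 1
  7+7+1 = 7 carry 1
  2+1+1 = 4
  1+1 = 2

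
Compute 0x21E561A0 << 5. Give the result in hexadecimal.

5 bits is not a whole number of base-16 digits; in binary: 100001111001010110000110100000 << 5 = 10000111100101011000011010000000000.

0x43CAC3400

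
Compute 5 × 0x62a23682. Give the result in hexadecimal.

Multiply each base-16 digit by 5, carrying:
  2×5 = 10 → write a
  8×5 = 40 → write 8 carry 2
  6×5+2 = 32 → write 0 carry 2
  3×5+2 = 17 → write 1 carry 1
  2×5+1 = 11 → write b
  a×5 = 50 → write 2 carry 3
  2×5+3 = 13 → write d
  6×5 = 30 → write e carry 1
  remaining carry: 1

0x1ed2b108a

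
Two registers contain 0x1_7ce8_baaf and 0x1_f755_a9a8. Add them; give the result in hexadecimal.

0x3743e6457

Add column by column in base 16, right to left:
  f+8 = 7 carry 1
  a+a+1 = 5 carry 1
  a+9+1 = 4 carry 1
  b+a+1 = 6 carry 1
  8+5+1 = e
  e+5 = 3 carry 1
  c+7+1 = 4 carry 1
  7+f+1 = 7 carry 1
  1+1+1 = 3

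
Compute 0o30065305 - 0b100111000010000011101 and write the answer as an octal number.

0o23163250

0b100111000010000011101 = 0o4702035 in octal.
Subtract column by column in base 8:
  5-5 → 0
  0-3 → 5 (borrow)
  3-0-1 → 2
  5-2 → 3
  6-0 → 6
  0-7 → 1 (borrow)
  0-4-1 → 3 (borrow)
  3-0-1 → 2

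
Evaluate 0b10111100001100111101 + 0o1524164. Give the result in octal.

0b10111100001100111101 = 0o2741475 in octal.
Add column by column in base 8, right to left:
  5+4 = 1 carry 1
  7+6+1 = 6 carry 1
  4+1+1 = 6
  1+4 = 5
  4+2 = 6
  7+5 = 4 carry 1
  2+1+1 = 4

0o4465661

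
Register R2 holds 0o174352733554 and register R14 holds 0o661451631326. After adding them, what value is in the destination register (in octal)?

0o1056024565102

Add column by column in base 8, right to left:
  4+6 = 2 carry 1
  5+2+1 = 0 carry 1
  5+3+1 = 1 carry 1
  3+1+1 = 5
  3+3 = 6
  7+6 = 5 carry 1
  2+1+1 = 4
  5+5 = 2 carry 1
  3+4+1 = 0 carry 1
  4+1+1 = 6
  7+6 = 5 carry 1
  1+6+1 = 0 carry 1
  final carry 1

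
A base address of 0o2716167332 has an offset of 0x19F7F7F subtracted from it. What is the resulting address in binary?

0o2716167332 = 0b10111001110001110111011011010 in binary.
0x19F7F7F = 0b1100111110111111101111111 in binary.
Subtract column by column in base 2:
  0-1 → 1 (borrow)
  1-1-1 → 1 (borrow)
  0-1-1 → 0 (borrow)
  1-1-1 → 1 (borrow)
  1-1-1 → 1 (borrow)
  0-1-1 → 0 (borrow)
  1-1-1 → 1 (borrow)
  1-0-1 → 0
  0-1 → 1 (borrow)
  1-1-1 → 1 (borrow)
  1-1-1 → 1 (borrow)
  1-1-1 → 1 (borrow)
  0-1-1 → 0 (borrow)
  1-1-1 → 1 (borrow)
  1-1-1 → 1 (borrow)
  1-0-1 → 0
  0-1 → 1 (borrow)
  0-1-1 → 0 (borrow)
  0-1-1 → 0 (borrow)
  1-1-1 → 1 (borrow)
  1-1-1 → 1 (borrow)
  1-0-1 → 0
  0-0 → 0
  0-1 → 1 (borrow)
  1-1-1 → 1 (borrow)
  1-0-1 → 0
  1-0 → 1
  0-0 → 0
  1-0 → 1

0b10101100110010110111101011011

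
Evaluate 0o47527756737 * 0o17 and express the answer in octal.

Multiply each base-8 digit by 15, carrying:
  7×15 = 105 → write 1 carry 13
  3×15+13 = 58 → write 2 carry 7
  7×15+7 = 112 → write 0 carry 14
  6×15+14 = 104 → write 0 carry 13
  5×15+13 = 88 → write 0 carry 11
  7×15+11 = 116 → write 4 carry 14
  7×15+14 = 119 → write 7 carry 14
  2×15+14 = 44 → write 4 carry 5
  5×15+5 = 80 → write 0 carry 10
  7×15+10 = 115 → write 3 carry 14
  4×15+14 = 74 → write 2 carry 9
  remaining carry: 11

0o1123047400021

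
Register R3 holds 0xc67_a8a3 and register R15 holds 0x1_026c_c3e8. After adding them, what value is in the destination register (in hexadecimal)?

0x10ed46c8b

Add column by column in base 16, right to left:
  3+8 = b
  a+e = 8 carry 1
  8+3+1 = c
  a+c = 6 carry 1
  7+c+1 = 4 carry 1
  6+6+1 = d
  c+2 = e
  0+0 = 0
  0+1 = 1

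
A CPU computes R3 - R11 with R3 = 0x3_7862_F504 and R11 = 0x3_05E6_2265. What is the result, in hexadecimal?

Subtract column by column in base 16:
  4-5 → F (borrow)
  0-6-1 → 9 (borrow)
  5-2-1 → 2
  F-2 → D
  2-6 → C (borrow)
  6-E-1 → 7 (borrow)
  8-5-1 → 2
  7-0 → 7
  3-3 → 0

0x727CD29F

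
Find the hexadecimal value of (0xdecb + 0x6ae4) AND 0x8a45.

0x805

Add column by column in base 16, right to left:
  b+4 = f
  c+e = a carry 1
  e+a+1 = 9 carry 1
  d+6+1 = 4 carry 1
  final carry 1
Sum = 0x149af; now AND with 0x8a45:
  1&0=0, 4&8=0, 9&a=8, a&4=0, f&5=5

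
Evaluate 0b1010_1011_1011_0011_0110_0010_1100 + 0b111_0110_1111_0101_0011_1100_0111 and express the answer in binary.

Add column by column in base 2, right to left:
  0+1 = 1
  0+1 = 1
  1+1 = 0 carry 1
  1+0+1 = 0 carry 1
  0+0+1 = 1
  1+0 = 1
  0+1 = 1
  0+1 = 1
  0+1 = 1
  1+1 = 0 carry 1
  1+0+1 = 0 carry 1
  0+0+1 = 1
  1+1 = 0 carry 1
  1+0+1 = 0 carry 1
  0+1+1 = 0 carry 1
  0+0+1 = 1
  1+1 = 0 carry 1
  1+1+1 = 1 carry 1
  0+1+1 = 0 carry 1
  1+1+1 = 1 carry 1
  1+0+1 = 0 carry 1
  1+1+1 = 1 carry 1
  0+1+1 = 0 carry 1
  1+0+1 = 0 carry 1
  0+1+1 = 0 carry 1
  1+1+1 = 1 carry 1
  0+1+1 = 0 carry 1
  1+0+1 = 0 carry 1
  final carry 1

0b10010001010101000100111110011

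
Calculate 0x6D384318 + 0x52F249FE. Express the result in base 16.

Add column by column in base 16, right to left:
  8+E = 6 carry 1
  1+F+1 = 1 carry 1
  3+9+1 = D
  4+4 = 8
  8+2 = A
  3+F = 2 carry 1
  D+2+1 = 0 carry 1
  6+5+1 = C

0xC02A8D16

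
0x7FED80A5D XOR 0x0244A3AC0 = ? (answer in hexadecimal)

XOR each hex digit independently (no carries):
  7^0=7, F^2=D, E^4=A, D^4=9, 8^A=2, 0^3=3, A^A=0, 5^C=9, D^0=D

0x7DA92309D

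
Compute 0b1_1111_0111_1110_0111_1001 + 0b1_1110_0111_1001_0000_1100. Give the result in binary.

Add column by column in base 2, right to left:
  1+0 = 1
  0+0 = 0
  0+1 = 1
  1+1 = 0 carry 1
  1+0+1 = 0 carry 1
  1+0+1 = 0 carry 1
  1+0+1 = 0 carry 1
  0+0+1 = 1
  0+1 = 1
  1+0 = 1
  1+0 = 1
  1+1 = 0 carry 1
  1+1+1 = 1 carry 1
  1+1+1 = 1 carry 1
  1+1+1 = 1 carry 1
  0+0+1 = 1
  1+0 = 1
  1+1 = 0 carry 1
  1+1+1 = 1 carry 1
  1+1+1 = 1 carry 1
  1+1+1 = 1 carry 1
  final carry 1

0b1111011111011110000101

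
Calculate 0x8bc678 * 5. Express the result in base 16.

0x2bae058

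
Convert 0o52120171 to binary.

Each octal digit is 3 bits: 5=101 2=010 1=001 2=010 0=000 1=001 7=111 1=001.

0b101010001010000001111001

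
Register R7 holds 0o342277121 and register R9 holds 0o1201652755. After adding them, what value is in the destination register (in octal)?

0o1544152076

Add column by column in base 8, right to left:
  1+5 = 6
  2+5 = 7
  1+7 = 0 carry 1
  7+2+1 = 2 carry 1
  7+5+1 = 5 carry 1
  2+6+1 = 1 carry 1
  2+1+1 = 4
  4+0 = 4
  3+2 = 5
  0+1 = 1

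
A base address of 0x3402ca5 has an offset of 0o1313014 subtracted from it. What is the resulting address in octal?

0o316513231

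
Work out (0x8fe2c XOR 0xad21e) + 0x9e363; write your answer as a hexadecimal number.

0xc0f95

First 0x8fe2c XOR 0xad21e = 0x22c32.
Add column by column in base 16, right to left:
  2+3 = 5
  3+6 = 9
  c+3 = f
  2+e = 0 carry 1
  2+9+1 = c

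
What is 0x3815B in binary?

0b111000000101011011

Expand each hex digit to 4 bits: 3=0011 8=1000 1=0001 5=0101 B=1011.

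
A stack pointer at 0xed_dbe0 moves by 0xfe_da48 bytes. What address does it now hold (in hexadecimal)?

Add column by column in base 16, right to left:
  0+8 = 8
  e+4 = 2 carry 1
  b+a+1 = 6 carry 1
  d+d+1 = b carry 1
  d+e+1 = c carry 1
  e+f+1 = e carry 1
  final carry 1

0x1ecb628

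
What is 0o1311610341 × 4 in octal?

Multiply each base-8 digit by 4, carrying:
  1×4 = 4 → write 4
  4×4 = 16 → write 0 carry 2
  3×4+2 = 14 → write 6 carry 1
  0×4+1 = 1 → write 1
  1×4 = 4 → write 4
  6×4 = 24 → write 0 carry 3
  1×4+3 = 7 → write 7
  1×4 = 4 → write 4
  3×4 = 12 → write 4 carry 1
  1×4+1 = 5 → write 5

0o5447041604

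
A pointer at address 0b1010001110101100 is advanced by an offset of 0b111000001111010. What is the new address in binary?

Add column by column in base 2, right to left:
  0+0 = 0
  0+1 = 1
  1+0 = 1
  1+1 = 0 carry 1
  0+1+1 = 0 carry 1
  1+1+1 = 1 carry 1
  0+1+1 = 0 carry 1
  1+0+1 = 0 carry 1
  1+0+1 = 0 carry 1
  1+0+1 = 0 carry 1
  0+0+1 = 1
  0+0 = 0
  0+1 = 1
  1+1 = 0 carry 1
  0+1+1 = 0 carry 1
  1+0+1 = 0 carry 1
  final carry 1

0b10001010000100110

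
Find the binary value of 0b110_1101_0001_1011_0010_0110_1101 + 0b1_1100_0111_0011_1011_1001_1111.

Add column by column in base 2, right to left:
  1+1 = 0 carry 1
  0+1+1 = 0 carry 1
  1+1+1 = 1 carry 1
  1+1+1 = 1 carry 1
  0+1+1 = 0 carry 1
  1+0+1 = 0 carry 1
  1+0+1 = 0 carry 1
  0+1+1 = 0 carry 1
  0+1+1 = 0 carry 1
  1+1+1 = 1 carry 1
  0+0+1 = 1
  0+1 = 1
  1+1 = 0 carry 1
  1+1+1 = 1 carry 1
  0+0+1 = 1
  1+0 = 1
  1+1 = 0 carry 1
  0+1+1 = 0 carry 1
  0+1+1 = 0 carry 1
  0+0+1 = 1
  1+0 = 1
  0+0 = 0
  1+1 = 0 carry 1
  1+1+1 = 1 carry 1
  0+1+1 = 0 carry 1
  1+0+1 = 0 carry 1
  1+0+1 = 0 carry 1
  final carry 1

0b1000100110001110111000001100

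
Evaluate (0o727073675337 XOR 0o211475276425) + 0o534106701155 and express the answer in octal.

0o1272515305067

First 0o727073675337 XOR 0o211475276425 = 0o536406403712.
Add column by column in base 8, right to left:
  2+5 = 7
  1+5 = 6
  7+1 = 0 carry 1
  3+1+1 = 5
  0+0 = 0
  4+7 = 3 carry 1
  6+6+1 = 5 carry 1
  0+0+1 = 1
  4+1 = 5
  6+4 = 2 carry 1
  3+3+1 = 7
  5+5 = 2 carry 1
  final carry 1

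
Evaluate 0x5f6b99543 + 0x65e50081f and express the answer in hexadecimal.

Add column by column in base 16, right to left:
  3+f = 2 carry 1
  4+1+1 = 6
  5+8 = d
  9+0 = 9
  9+0 = 9
  b+5 = 0 carry 1
  6+e+1 = 5 carry 1
  f+5+1 = 5 carry 1
  5+6+1 = c

0xc55099d62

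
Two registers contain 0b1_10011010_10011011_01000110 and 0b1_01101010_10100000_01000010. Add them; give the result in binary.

0b11000001010011101110001000

Add column by column in base 2, right to left:
  0+0 = 0
  1+1 = 0 carry 1
  1+0+1 = 0 carry 1
  0+0+1 = 1
  0+0 = 0
  0+0 = 0
  1+1 = 0 carry 1
  0+0+1 = 1
  1+0 = 1
  1+0 = 1
  0+0 = 0
  1+0 = 1
  1+0 = 1
  0+1 = 1
  0+0 = 0
  1+1 = 0 carry 1
  0+0+1 = 1
  1+1 = 0 carry 1
  0+0+1 = 1
  1+1 = 0 carry 1
  1+0+1 = 0 carry 1
  0+1+1 = 0 carry 1
  0+1+1 = 0 carry 1
  1+0+1 = 0 carry 1
  1+1+1 = 1 carry 1
  final carry 1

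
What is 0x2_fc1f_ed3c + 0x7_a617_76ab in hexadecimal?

0xaa23763e7

Add column by column in base 16, right to left:
  c+b = 7 carry 1
  3+a+1 = e
  d+6 = 3 carry 1
  e+7+1 = 6 carry 1
  f+7+1 = 7 carry 1
  1+1+1 = 3
  c+6 = 2 carry 1
  f+a+1 = a carry 1
  2+7+1 = a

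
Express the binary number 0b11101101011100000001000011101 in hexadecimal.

Group the bits into nibbles: 0001 1101 1010 1110 0000 0010 0001 1101 → 1DAE021D.

0x1DAE021D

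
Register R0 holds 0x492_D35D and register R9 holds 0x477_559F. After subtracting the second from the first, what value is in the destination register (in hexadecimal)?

Subtract column by column in base 16:
  D-F → E (borrow)
  5-9-1 → B (borrow)
  3-5-1 → D (borrow)
  D-5-1 → 7
  2-7 → B (borrow)
  9-7-1 → 1
  4-4 → 0

0x1B7DBE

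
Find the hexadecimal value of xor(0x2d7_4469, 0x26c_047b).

XOR each hex digit independently (no carries):
  2^2=0, d^6=b, 7^c=b, 4^0=4, 4^4=0, 6^7=1, 9^b=2

0x0bb4012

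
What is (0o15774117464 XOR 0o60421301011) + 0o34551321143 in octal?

0o132126537640

First 0o15774117464 XOR 0o60421301011 = 0o75355216475.
Add column by column in base 8, right to left:
  5+3 = 0 carry 1
  7+4+1 = 4 carry 1
  4+1+1 = 6
  6+1 = 7
  1+2 = 3
  2+3 = 5
  5+1 = 6
  5+5 = 2 carry 1
  3+5+1 = 1 carry 1
  5+4+1 = 2 carry 1
  7+3+1 = 3 carry 1
  final carry 1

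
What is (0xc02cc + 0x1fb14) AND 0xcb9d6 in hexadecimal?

0xcb9c0

Add column by column in base 16, right to left:
  c+4 = 0 carry 1
  c+1+1 = e
  2+b = d
  0+f = f
  c+1 = d
Sum = 0xdfde0; now AND with 0xcb9d6:
  d&c=c, f&b=b, d&9=9, e&d=c, 0&6=0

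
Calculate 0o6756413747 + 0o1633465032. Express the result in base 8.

0o10612101001

Add column by column in base 8, right to left:
  7+2 = 1 carry 1
  4+3+1 = 0 carry 1
  7+0+1 = 0 carry 1
  3+5+1 = 1 carry 1
  1+6+1 = 0 carry 1
  4+4+1 = 1 carry 1
  6+3+1 = 2 carry 1
  5+3+1 = 1 carry 1
  7+6+1 = 6 carry 1
  6+1+1 = 0 carry 1
  final carry 1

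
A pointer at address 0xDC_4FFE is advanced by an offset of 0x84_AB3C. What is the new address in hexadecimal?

Add column by column in base 16, right to left:
  E+C = A carry 1
  F+3+1 = 3 carry 1
  F+B+1 = B carry 1
  4+A+1 = F
  C+4 = 0 carry 1
  D+8+1 = 6 carry 1
  final carry 1

0x160FB3A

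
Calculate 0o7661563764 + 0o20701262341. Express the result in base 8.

0o30563046325

Add column by column in base 8, right to left:
  4+1 = 5
  6+4 = 2 carry 1
  7+3+1 = 3 carry 1
  3+2+1 = 6
  6+6 = 4 carry 1
  5+2+1 = 0 carry 1
  1+1+1 = 3
  6+0 = 6
  6+7 = 5 carry 1
  7+0+1 = 0 carry 1
  0+2+1 = 3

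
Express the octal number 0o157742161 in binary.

0b1101111111100010001110001

Each octal digit is 3 bits: 1=001 5=101 7=111 7=111 4=100 2=010 1=001 6=110 1=001.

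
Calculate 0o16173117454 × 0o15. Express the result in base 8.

0o271101012474

Multiply each base-8 digit by 13, carrying:
  4×13 = 52 → write 4 carry 6
  5×13+6 = 71 → write 7 carry 8
  4×13+8 = 60 → write 4 carry 7
  7×13+7 = 98 → write 2 carry 12
  1×13+12 = 25 → write 1 carry 3
  1×13+3 = 16 → write 0 carry 2
  3×13+2 = 41 → write 1 carry 5
  7×13+5 = 96 → write 0 carry 12
  1×13+12 = 25 → write 1 carry 3
  6×13+3 = 81 → write 1 carry 10
  1×13+10 = 23 → write 7 carry 2
  remaining carry: 2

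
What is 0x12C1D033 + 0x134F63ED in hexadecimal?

Add column by column in base 16, right to left:
  3+D = 0 carry 1
  3+E+1 = 2 carry 1
  0+3+1 = 4
  D+6 = 3 carry 1
  1+F+1 = 1 carry 1
  C+4+1 = 1 carry 1
  2+3+1 = 6
  1+1 = 2

0x26113420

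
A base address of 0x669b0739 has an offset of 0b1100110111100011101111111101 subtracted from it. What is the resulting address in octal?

0x669b0739 = 0o14646603471 in octal.
0b1100110111100011101111111101 = 0o1467435775 in octal.
Subtract column by column in base 8:
  1-5 → 4 (borrow)
  7-7-1 → 7 (borrow)
  4-7-1 → 4 (borrow)
  3-5-1 → 5 (borrow)
  0-3-1 → 4 (borrow)
  6-4-1 → 1
  6-7 → 7 (borrow)
  4-6-1 → 5 (borrow)
  6-4-1 → 1
  4-1 → 3
  1-0 → 1

0o13157145474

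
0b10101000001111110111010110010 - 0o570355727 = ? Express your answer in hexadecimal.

0b10101000001111110111010110010 = 0x1507EEB2 in hexadecimal.
0o570355727 = 0x5E1DBD7 in hexadecimal.
Subtract column by column in base 16:
  2-7 → B (borrow)
  B-D-1 → D (borrow)
  E-B-1 → 2
  E-D → 1
  7-1 → 6
  0-E → 2 (borrow)
  5-5-1 → F (borrow)
  1-0-1 → 0

0xF2612DB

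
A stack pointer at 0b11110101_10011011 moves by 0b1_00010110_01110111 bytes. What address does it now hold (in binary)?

Add column by column in base 2, right to left:
  1+1 = 0 carry 1
  1+1+1 = 1 carry 1
  0+1+1 = 0 carry 1
  1+0+1 = 0 carry 1
  1+1+1 = 1 carry 1
  0+1+1 = 0 carry 1
  0+1+1 = 0 carry 1
  1+0+1 = 0 carry 1
  1+0+1 = 0 carry 1
  0+1+1 = 0 carry 1
  1+1+1 = 1 carry 1
  0+0+1 = 1
  1+1 = 0 carry 1
  1+0+1 = 0 carry 1
  1+0+1 = 0 carry 1
  1+0+1 = 0 carry 1
  0+1+1 = 0 carry 1
  final carry 1

0b100000110000010010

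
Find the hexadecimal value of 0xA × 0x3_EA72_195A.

0x272874FD84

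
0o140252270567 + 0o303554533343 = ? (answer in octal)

0o444027024132

Add column by column in base 8, right to left:
  7+3 = 2 carry 1
  6+4+1 = 3 carry 1
  5+3+1 = 1 carry 1
  0+3+1 = 4
  7+3 = 2 carry 1
  2+5+1 = 0 carry 1
  2+4+1 = 7
  5+5 = 2 carry 1
  2+5+1 = 0 carry 1
  0+3+1 = 4
  4+0 = 4
  1+3 = 4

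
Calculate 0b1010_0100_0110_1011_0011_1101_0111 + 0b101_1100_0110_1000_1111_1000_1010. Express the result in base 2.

Add column by column in base 2, right to left:
  1+0 = 1
  1+1 = 0 carry 1
  1+0+1 = 0 carry 1
  0+1+1 = 0 carry 1
  1+0+1 = 0 carry 1
  0+0+1 = 1
  1+0 = 1
  1+1 = 0 carry 1
  1+1+1 = 1 carry 1
  1+1+1 = 1 carry 1
  0+1+1 = 0 carry 1
  0+1+1 = 0 carry 1
  1+0+1 = 0 carry 1
  1+0+1 = 0 carry 1
  0+0+1 = 1
  1+1 = 0 carry 1
  0+0+1 = 1
  1+1 = 0 carry 1
  1+1+1 = 1 carry 1
  0+0+1 = 1
  0+0 = 0
  0+0 = 0
  1+1 = 0 carry 1
  0+1+1 = 0 carry 1
  0+1+1 = 0 carry 1
  1+0+1 = 0 carry 1
  0+1+1 = 0 carry 1
  1+0+1 = 0 carry 1
  final carry 1

0b10000000011010100001101100001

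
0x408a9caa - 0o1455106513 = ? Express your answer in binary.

0b110011110101100000111101011111

0x408a9caa = 0b1000000100010101001110010101010 in binary.
0o1455106513 = 0b1100101101001000110101001011 in binary.
Subtract column by column in base 2:
  0-1 → 1 (borrow)
  1-1-1 → 1 (borrow)
  0-0-1 → 1 (borrow)
  1-1-1 → 1 (borrow)
  0-0-1 → 1 (borrow)
  1-0-1 → 0
  0-1 → 1 (borrow)
  1-0-1 → 0
  0-1 → 1 (borrow)
  0-0-1 → 1 (borrow)
  1-1-1 → 1 (borrow)
  1-1-1 → 1 (borrow)
  1-0-1 → 0
  0-0 → 0
  0-0 → 0
  1-1 → 0
  0-0 → 0
  1-0 → 1
  0-1 → 1 (borrow)
  1-0-1 → 0
  0-1 → 1 (borrow)
  0-1-1 → 0 (borrow)
  0-0-1 → 1 (borrow)
  1-1-1 → 1 (borrow)
  0-0-1 → 1 (borrow)
  0-0-1 → 1 (borrow)
  0-1-1 → 0 (borrow)
  0-1-1 → 0 (borrow)
  0-0-1 → 1 (borrow)
  0-0-1 → 1 (borrow)
  1-0-1 → 0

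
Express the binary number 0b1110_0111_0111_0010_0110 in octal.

0o3473446

Group the bits in threes: 011 100 111 011 100 100 110 → 3473446.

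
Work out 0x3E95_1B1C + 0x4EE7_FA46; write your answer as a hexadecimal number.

Add column by column in base 16, right to left:
  C+6 = 2 carry 1
  1+4+1 = 6
  B+A = 5 carry 1
  1+F+1 = 1 carry 1
  5+7+1 = D
  9+E = 7 carry 1
  E+E+1 = D carry 1
  3+4+1 = 8

0x8D7D1562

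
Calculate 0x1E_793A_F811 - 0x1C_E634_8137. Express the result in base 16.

0x1930676DA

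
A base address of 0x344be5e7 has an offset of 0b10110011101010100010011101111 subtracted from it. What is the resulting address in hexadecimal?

0x1dd6a0f8

0b10110011101010100010011101111 = 0x167544ef in hexadecimal.
Subtract column by column in base 16:
  7-f → 8 (borrow)
  e-e-1 → f (borrow)
  5-4-1 → 0
  e-4 → a
  b-5 → 6
  4-7 → d (borrow)
  4-6-1 → d (borrow)
  3-1-1 → 1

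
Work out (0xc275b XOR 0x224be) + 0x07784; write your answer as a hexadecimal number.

0xe7b69

First 0xc275b XOR 0x224be = 0xe03e5.
Add column by column in base 16, right to left:
  5+4 = 9
  e+8 = 6 carry 1
  3+7+1 = b
  0+7 = 7
  e+0 = e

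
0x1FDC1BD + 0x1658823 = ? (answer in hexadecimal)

0x36349E0

Add column by column in base 16, right to left:
  D+3 = 0 carry 1
  B+2+1 = E
  1+8 = 9
  C+8 = 4 carry 1
  D+5+1 = 3 carry 1
  F+6+1 = 6 carry 1
  1+1+1 = 3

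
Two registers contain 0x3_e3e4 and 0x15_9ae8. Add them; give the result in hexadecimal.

0x197ecc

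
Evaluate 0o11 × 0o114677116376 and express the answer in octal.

Multiply each base-8 digit by 9, carrying:
  6×9 = 54 → write 6 carry 6
  7×9+6 = 69 → write 5 carry 8
  3×9+8 = 35 → write 3 carry 4
  6×9+4 = 58 → write 2 carry 7
  1×9+7 = 16 → write 0 carry 2
  1×9+2 = 11 → write 3 carry 1
  7×9+1 = 64 → write 0 carry 8
  7×9+8 = 71 → write 7 carry 8
  6×9+8 = 62 → write 6 carry 7
  4×9+7 = 43 → write 3 carry 5
  1×9+5 = 14 → write 6 carry 1
  1×9+1 = 10 → write 2 carry 1
  remaining carry: 1

0o1263670302356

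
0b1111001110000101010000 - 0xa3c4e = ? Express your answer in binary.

0b1100101010010100000010

0xa3c4e = 0b10100011110001001110 in binary.
Subtract column by column in base 2:
  0-0 → 0
  0-1 → 1 (borrow)
  0-1-1 → 0 (borrow)
  0-1-1 → 0 (borrow)
  1-0-1 → 0
  0-0 → 0
  1-1 → 0
  0-0 → 0
  1-0 → 1
  0-0 → 0
  0-1 → 1 (borrow)
  0-1-1 → 0 (borrow)
  0-1-1 → 0 (borrow)
  1-1-1 → 1 (borrow)
  1-0-1 → 0
  1-0 → 1
  0-0 → 0
  0-1 → 1 (borrow)
  1-0-1 → 0
  1-1 → 0
  1-0 → 1
  1-0 → 1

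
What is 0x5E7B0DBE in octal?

0o13636606676

Expand each hex digit to 4 bits: 5=0101 E=1110 7=0111 B=1011 0=0000 D=1101 B=1011 E=1110.
Group the bits in threes: 001 011 110 011 110 110 000 110 110 111 110 → 13636606676.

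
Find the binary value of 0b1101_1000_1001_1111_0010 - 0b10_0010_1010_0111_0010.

0b10110101111110000000

Subtract column by column in base 2:
  0-0 → 0
  1-1 → 0
  0-0 → 0
  0-0 → 0
  1-1 → 0
  1-1 → 0
  1-1 → 0
  1-0 → 1
  1-0 → 1
  0-1 → 1 (borrow)
  0-0-1 → 1 (borrow)
  1-1-1 → 1 (borrow)
  0-0-1 → 1 (borrow)
  0-1-1 → 0 (borrow)
  0-0-1 → 1 (borrow)
  1-0-1 → 0
  1-0 → 1
  0-1 → 1 (borrow)
  1-0-1 → 0
  1-0 → 1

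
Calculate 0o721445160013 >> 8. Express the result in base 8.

0o1643112340

8 bits is not a whole number of base-8 digits; in binary: 111010001100100101001110000000001011 >> 8 = 1110100011001001010011100000.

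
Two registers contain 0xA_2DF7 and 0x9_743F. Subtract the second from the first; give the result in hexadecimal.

0xB9B8

Subtract column by column in base 16:
  7-F → 8 (borrow)
  F-3-1 → B
  D-4 → 9
  2-7 → B (borrow)
  A-9-1 → 0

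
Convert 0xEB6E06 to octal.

0o72667006

Expand each hex digit to 4 bits: E=1110 B=1011 6=0110 E=1110 0=0000 6=0110.
Group the bits in threes: 111 010 110 110 111 000 000 110 → 72667006.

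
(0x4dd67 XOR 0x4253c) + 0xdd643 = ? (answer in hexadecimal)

0xece9e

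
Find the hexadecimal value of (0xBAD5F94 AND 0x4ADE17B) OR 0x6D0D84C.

0x6FDD95C

0xBAD5F94 AND 0x4ADE17B = 0x0AD4110.
Then OR with 0x6D0D84C.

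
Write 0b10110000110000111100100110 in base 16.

0x2C30F26

Group the bits into nibbles: 0010 1100 0011 0000 1111 0010 0110 → 2C30F26.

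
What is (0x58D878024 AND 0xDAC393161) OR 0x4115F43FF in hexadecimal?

0x59D5F43FF

0x58D878024 AND 0xDAC393161 = 0x58C010020.
Then OR with 0x4115F43FF.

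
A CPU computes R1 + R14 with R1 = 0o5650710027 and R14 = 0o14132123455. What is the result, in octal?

Add column by column in base 8, right to left:
  7+5 = 4 carry 1
  2+5+1 = 0 carry 1
  0+4+1 = 5
  0+3 = 3
  1+2 = 3
  7+1 = 0 carry 1
  0+2+1 = 3
  5+3 = 0 carry 1
  6+1+1 = 0 carry 1
  5+4+1 = 2 carry 1
  0+1+1 = 2

0o22003033504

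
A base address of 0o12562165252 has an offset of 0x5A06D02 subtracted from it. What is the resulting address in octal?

0o12012076650

0x5A06D02 = 0o550066402 in octal.
Subtract column by column in base 8:
  2-2 → 0
  5-0 → 5
  2-4 → 6 (borrow)
  5-6-1 → 6 (borrow)
  6-6-1 → 7 (borrow)
  1-0-1 → 0
  2-0 → 2
  6-5 → 1
  5-5 → 0
  2-0 → 2
  1-0 → 1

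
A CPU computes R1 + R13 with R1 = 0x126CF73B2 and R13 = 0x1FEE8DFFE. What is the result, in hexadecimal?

0x325B853B0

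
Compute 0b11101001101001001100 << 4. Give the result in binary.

0b111010011010010011000000

Left shift by 4: append 4 zero bits.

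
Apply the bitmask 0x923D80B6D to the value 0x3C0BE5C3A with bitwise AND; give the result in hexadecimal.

0x100980828

AND each hex digit independently (no carries):
  3&9=1, C&2=0, 0&3=0, B&D=9, E&8=8, 5&0=0, C&B=8, 3&6=2, A&D=8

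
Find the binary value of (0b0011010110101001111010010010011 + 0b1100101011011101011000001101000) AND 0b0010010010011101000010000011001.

Add column by column in base 2, right to left:
  1+0 = 1
  1+0 = 1
  0+0 = 0
  0+1 = 1
  1+0 = 1
  0+1 = 1
  0+1 = 1
  1+0 = 1
  0+0 = 0
  0+0 = 0
  1+0 = 1
  0+0 = 0
  1+1 = 0 carry 1
  1+1+1 = 1 carry 1
  1+0+1 = 0 carry 1
  1+1+1 = 1 carry 1
  0+0+1 = 1
  0+1 = 1
  1+1 = 0 carry 1
  0+1+1 = 0 carry 1
  1+0+1 = 0 carry 1
  0+1+1 = 0 carry 1
  1+1+1 = 1 carry 1
  1+0+1 = 0 carry 1
  0+1+1 = 0 carry 1
  1+0+1 = 0 carry 1
  0+1+1 = 0 carry 1
  1+0+1 = 0 carry 1
  1+0+1 = 0 carry 1
  0+1+1 = 0 carry 1
  0+1+1 = 0 carry 1
  final carry 1
Sum = 0b10000000010000111010010011111011; now AND with 0b0010010010011101000010000011001:
  10000000010000111010010011111011
& 00010010010011101000010000011001
= 00000000010000101000010000011001

0b10000101000010000011001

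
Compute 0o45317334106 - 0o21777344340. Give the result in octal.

0o23317767546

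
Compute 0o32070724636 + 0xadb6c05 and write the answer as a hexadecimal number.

0xdbbf15a3

0o32070724636 = 0xd0e3a99e in hexadecimal.
Add column by column in base 16, right to left:
  e+5 = 3 carry 1
  9+0+1 = a
  9+c = 5 carry 1
  a+6+1 = 1 carry 1
  3+b+1 = f
  e+d = b carry 1
  0+a+1 = b
  d+0 = d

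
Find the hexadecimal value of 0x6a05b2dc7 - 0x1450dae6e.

Subtract column by column in base 16:
  7-e → 9 (borrow)
  c-6-1 → 5
  d-e → f (borrow)
  2-a-1 → 7 (borrow)
  b-d-1 → d (borrow)
  5-0-1 → 4
  0-5 → b (borrow)
  a-4-1 → 5
  6-1 → 5

0x55b4d7f59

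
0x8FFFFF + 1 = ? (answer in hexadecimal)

0x900000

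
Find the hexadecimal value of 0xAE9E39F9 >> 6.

6 bits is not a whole number of base-16 digits; in binary: 10101110100111100011100111111001 >> 6 = 10101110100111100011100111.

0x2BA78E7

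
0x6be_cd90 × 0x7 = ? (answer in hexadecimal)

Multiply each base-16 digit by 7, carrying:
  0×7 = 0 → write 0
  9×7 = 63 → write f carry 3
  d×7+3 = 94 → write e carry 5
  c×7+5 = 89 → write 9 carry 5
  e×7+5 = 103 → write 7 carry 6
  b×7+6 = 83 → write 3 carry 5
  6×7+5 = 47 → write f carry 2
  remaining carry: 2

0x2f379ef0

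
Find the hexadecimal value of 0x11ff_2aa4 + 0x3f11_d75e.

0x51110202

Add column by column in base 16, right to left:
  4+e = 2 carry 1
  a+5+1 = 0 carry 1
  a+7+1 = 2 carry 1
  2+d+1 = 0 carry 1
  f+1+1 = 1 carry 1
  f+1+1 = 1 carry 1
  1+f+1 = 1 carry 1
  1+3+1 = 5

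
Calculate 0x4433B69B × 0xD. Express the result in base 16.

Multiply each base-16 digit by 13, carrying:
  B×13 = 143 → write F carry 8
  9×13+8 = 125 → write D carry 7
  6×13+7 = 85 → write 5 carry 5
  B×13+5 = 148 → write 4 carry 9
  3×13+9 = 48 → write 0 carry 3
  3×13+3 = 42 → write A carry 2
  4×13+2 = 54 → write 6 carry 3
  4×13+3 = 55 → write 7 carry 3
  remaining carry: 3

0x376A045DF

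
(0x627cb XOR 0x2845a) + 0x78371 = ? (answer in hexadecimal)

0xc2702

First 0x627cb XOR 0x2845a = 0x4a391.
Add column by column in base 16, right to left:
  1+1 = 2
  9+7 = 0 carry 1
  3+3+1 = 7
  a+8 = 2 carry 1
  4+7+1 = c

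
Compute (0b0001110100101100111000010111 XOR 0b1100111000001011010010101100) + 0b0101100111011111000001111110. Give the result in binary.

0b10010110100000110101100111001

First 0b0001110100101100111000010111 XOR 0b1100111000001011010010101100 = 0b1101001100100111101010111011.
Add column by column in base 2, right to left:
  1+0 = 1
  1+1 = 0 carry 1
  0+1+1 = 0 carry 1
  1+1+1 = 1 carry 1
  1+1+1 = 1 carry 1
  1+1+1 = 1 carry 1
  0+1+1 = 0 carry 1
  1+0+1 = 0 carry 1
  0+0+1 = 1
  1+0 = 1
  0+0 = 0
  1+0 = 1
  1+1 = 0 carry 1
  1+1+1 = 1 carry 1
  1+1+1 = 1 carry 1
  0+1+1 = 0 carry 1
  0+1+1 = 0 carry 1
  1+0+1 = 0 carry 1
  0+1+1 = 0 carry 1
  0+1+1 = 0 carry 1
  1+1+1 = 1 carry 1
  1+0+1 = 0 carry 1
  0+0+1 = 1
  0+1 = 1
  1+1 = 0 carry 1
  0+0+1 = 1
  1+1 = 0 carry 1
  1+0+1 = 0 carry 1
  final carry 1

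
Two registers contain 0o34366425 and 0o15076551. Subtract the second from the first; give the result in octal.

Subtract column by column in base 8:
  5-1 → 4
  2-5 → 5 (borrow)
  4-5-1 → 6 (borrow)
  6-6-1 → 7 (borrow)
  6-7-1 → 6 (borrow)
  3-0-1 → 2
  4-5 → 7 (borrow)
  3-1-1 → 1

0o17267654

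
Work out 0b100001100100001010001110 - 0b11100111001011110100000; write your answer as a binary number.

0b100101010101011101110

Subtract column by column in base 2:
  0-0 → 0
  1-0 → 1
  1-0 → 1
  1-0 → 1
  0-0 → 0
  0-1 → 1 (borrow)
  0-0-1 → 1 (borrow)
  1-1-1 → 1 (borrow)
  0-1-1 → 0 (borrow)
  1-1-1 → 1 (borrow)
  0-1-1 → 0 (borrow)
  0-0-1 → 1 (borrow)
  0-1-1 → 0 (borrow)
  0-0-1 → 1 (borrow)
  1-0-1 → 0
  0-1 → 1 (borrow)
  0-1-1 → 0 (borrow)
  1-1-1 → 1 (borrow)
  1-0-1 → 0
  0-0 → 0
  0-1 → 1 (borrow)
  0-1-1 → 0 (borrow)
  0-1-1 → 0 (borrow)
  1-0-1 → 0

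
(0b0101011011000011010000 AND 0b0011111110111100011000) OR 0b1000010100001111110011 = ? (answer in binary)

0b0101011011000011010000 AND 0b0011111110111100011000 = 0b0001011010000000010000.
Then OR with 0b1000010100001111110011.

0b1001011110001111110011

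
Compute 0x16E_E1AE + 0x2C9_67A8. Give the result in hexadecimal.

Add column by column in base 16, right to left:
  E+8 = 6 carry 1
  A+A+1 = 5 carry 1
  1+7+1 = 9
  E+6 = 4 carry 1
  E+9+1 = 8 carry 1
  6+C+1 = 3 carry 1
  1+2+1 = 4

0x4384956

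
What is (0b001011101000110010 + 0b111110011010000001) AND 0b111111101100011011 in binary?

0b1010000000010011

Add column by column in base 2, right to left:
  0+1 = 1
  1+0 = 1
  0+0 = 0
  0+0 = 0
  1+0 = 1
  1+0 = 1
  0+0 = 0
  0+1 = 1
  0+0 = 0
  1+1 = 0 carry 1
  0+1+1 = 0 carry 1
  1+0+1 = 0 carry 1
  1+0+1 = 0 carry 1
  1+1+1 = 1 carry 1
  0+1+1 = 0 carry 1
  1+1+1 = 1 carry 1
  0+1+1 = 0 carry 1
  0+1+1 = 0 carry 1
  final carry 1
Sum = 0b1001010000010110011; now AND with 0b111111101100011011:
  1001010000010110011
& 0111111101100011011
= 0001010000000010011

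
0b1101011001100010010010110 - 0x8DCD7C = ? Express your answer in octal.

0o107573432

0b1101011001100010010010110 = 0o153142226 in octal.
0x8DCD7C = 0o43346574 in octal.
Subtract column by column in base 8:
  6-4 → 2
  2-7 → 3 (borrow)
  2-5-1 → 4 (borrow)
  2-6-1 → 3 (borrow)
  4-4-1 → 7 (borrow)
  1-3-1 → 5 (borrow)
  3-3-1 → 7 (borrow)
  5-4-1 → 0
  1-0 → 1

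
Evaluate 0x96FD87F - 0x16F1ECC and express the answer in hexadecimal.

Subtract column by column in base 16:
  F-C → 3
  7-C → B (borrow)
  8-E-1 → 9 (borrow)
  D-1-1 → B
  F-F → 0
  6-6 → 0
  9-1 → 8

0x800B9B3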